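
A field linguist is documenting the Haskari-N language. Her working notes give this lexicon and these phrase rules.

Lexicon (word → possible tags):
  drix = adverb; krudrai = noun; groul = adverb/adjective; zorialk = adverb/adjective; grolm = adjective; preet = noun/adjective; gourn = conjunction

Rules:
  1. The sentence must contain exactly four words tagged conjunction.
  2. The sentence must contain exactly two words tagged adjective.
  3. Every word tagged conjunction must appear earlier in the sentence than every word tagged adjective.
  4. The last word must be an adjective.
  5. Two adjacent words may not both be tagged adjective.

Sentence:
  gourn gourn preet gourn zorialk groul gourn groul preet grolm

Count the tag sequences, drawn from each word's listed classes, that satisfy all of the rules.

1

Candidates per position — 1:gourn {conjunction}; 2:gourn {conjunction}; 3:preet {noun,adjective}; 4:gourn {conjunction}; 5:zorialk {adverb,adjective}; 6:groul {adverb,adjective}; 7:gourn {conjunction}; 8:groul {adverb,adjective}; 9:preet {noun,adjective}; 10:grolm {adjective}.
There are 32 candidate sequences in total.
The sequences that satisfy every rule: conjunction conjunction noun conjunction adverb adverb conjunction adjective noun adjective.
Count = 1.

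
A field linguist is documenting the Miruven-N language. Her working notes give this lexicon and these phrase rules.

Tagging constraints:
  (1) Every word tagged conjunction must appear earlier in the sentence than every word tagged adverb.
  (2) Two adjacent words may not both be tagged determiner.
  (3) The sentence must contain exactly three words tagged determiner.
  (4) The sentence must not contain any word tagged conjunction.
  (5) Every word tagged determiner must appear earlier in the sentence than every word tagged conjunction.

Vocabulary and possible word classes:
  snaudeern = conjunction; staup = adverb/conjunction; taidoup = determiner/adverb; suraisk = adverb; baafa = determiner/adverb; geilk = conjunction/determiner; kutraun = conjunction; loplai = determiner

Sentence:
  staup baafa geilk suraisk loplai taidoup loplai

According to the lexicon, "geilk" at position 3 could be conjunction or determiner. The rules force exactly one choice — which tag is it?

Candidates per position — 1:staup {adverb,conjunction}; 2:baafa {determiner,adverb}; 3:geilk {conjunction,determiner}; 4:suraisk {adverb}; 5:loplai {determiner}; 6:taidoup {determiner,adverb}; 7:loplai {determiner}.
Position 1: tagging it conjunction would leave rule 4 unsatisfiable, so it must be adverb.
Position 3: tagging it conjunction would leave rule 1 unsatisfiable, so it must be determiner.
Position 6: tagging it determiner would leave rule 2 unsatisfiable, so it must be adverb.
Position 2: tagging it determiner would leave rule 2 unsatisfiable, so it must be adverb.
That leaves exactly one tagging: adverb adverb determiner adverb determiner adverb determiner.
Checking: rule 1 ok; rule 2 ok; rule 3 ok; rule 4 ok; rule 5 ok.

determiner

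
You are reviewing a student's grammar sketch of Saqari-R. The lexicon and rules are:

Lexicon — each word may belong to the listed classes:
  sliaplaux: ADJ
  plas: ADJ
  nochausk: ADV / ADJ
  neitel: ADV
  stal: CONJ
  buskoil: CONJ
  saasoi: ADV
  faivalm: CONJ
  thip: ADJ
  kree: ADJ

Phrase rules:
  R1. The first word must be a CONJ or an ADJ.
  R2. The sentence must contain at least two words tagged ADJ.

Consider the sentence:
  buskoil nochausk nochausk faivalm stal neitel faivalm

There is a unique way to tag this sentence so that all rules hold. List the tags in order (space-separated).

Candidates per position — 1:buskoil {CONJ}; 2:nochausk {ADV,ADJ}; 3:nochausk {ADV,ADJ}; 4:faivalm {CONJ}; 5:stal {CONJ}; 6:neitel {ADV}; 7:faivalm {CONJ}.
Position 2: ADV is ruled out by rule 2; that leaves ADJ.
Position 3: ADV is ruled out by rule 2; that leaves ADJ.
The unique satisfying tagging is: CONJ ADJ ADJ CONJ CONJ ADV CONJ.
Check: rule 1 ok; rule 2 ok.

CONJ ADJ ADJ CONJ CONJ ADV CONJ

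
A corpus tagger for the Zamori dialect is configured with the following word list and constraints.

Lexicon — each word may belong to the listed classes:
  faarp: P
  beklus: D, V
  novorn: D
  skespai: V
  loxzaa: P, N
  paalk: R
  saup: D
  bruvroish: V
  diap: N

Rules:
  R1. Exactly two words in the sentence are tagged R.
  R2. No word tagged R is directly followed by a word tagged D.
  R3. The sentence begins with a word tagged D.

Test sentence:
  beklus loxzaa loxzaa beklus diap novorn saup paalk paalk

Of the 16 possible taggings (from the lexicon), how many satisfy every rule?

8

Candidates per position — 1:beklus {D,V}; 2:loxzaa {P,N}; 3:loxzaa {P,N}; 4:beklus {D,V}; 5:diap {N}; 6:novorn {D}; 7:saup {D}; 8:paalk {R}; 9:paalk {R}.
There are 16 candidate sequences in total.
Checking each against the rules leaves 8 sequences.
Count = 8.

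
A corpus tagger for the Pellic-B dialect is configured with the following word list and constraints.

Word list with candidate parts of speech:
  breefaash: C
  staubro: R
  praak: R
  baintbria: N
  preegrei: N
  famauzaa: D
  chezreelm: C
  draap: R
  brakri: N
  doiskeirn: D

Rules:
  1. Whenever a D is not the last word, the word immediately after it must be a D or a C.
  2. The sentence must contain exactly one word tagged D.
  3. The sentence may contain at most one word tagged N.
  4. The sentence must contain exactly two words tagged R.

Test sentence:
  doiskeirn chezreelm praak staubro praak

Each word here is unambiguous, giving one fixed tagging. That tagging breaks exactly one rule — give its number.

4

Fixed tagging: D C R R R.
Checking each rule: R1 ok, R2 ok, R3 ok, R4 fails.
Only rule 4 fails.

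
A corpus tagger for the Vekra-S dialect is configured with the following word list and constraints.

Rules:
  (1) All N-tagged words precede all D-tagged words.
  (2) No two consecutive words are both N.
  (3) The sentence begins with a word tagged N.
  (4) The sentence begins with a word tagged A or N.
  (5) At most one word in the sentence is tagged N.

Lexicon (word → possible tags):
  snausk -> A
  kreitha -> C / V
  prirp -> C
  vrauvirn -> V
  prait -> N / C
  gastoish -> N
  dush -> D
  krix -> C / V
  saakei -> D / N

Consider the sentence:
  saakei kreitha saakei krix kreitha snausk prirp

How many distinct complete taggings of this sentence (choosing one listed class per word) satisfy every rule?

Candidates per position — 1:saakei {D,N}; 2:kreitha {C,V}; 3:saakei {D,N}; 4:krix {C,V}; 5:kreitha {C,V}; 6:snausk {A}; 7:prirp {C}.
There are 32 candidate sequences in total.
Checking each against the rules leaves 8 sequences.
Count = 8.

8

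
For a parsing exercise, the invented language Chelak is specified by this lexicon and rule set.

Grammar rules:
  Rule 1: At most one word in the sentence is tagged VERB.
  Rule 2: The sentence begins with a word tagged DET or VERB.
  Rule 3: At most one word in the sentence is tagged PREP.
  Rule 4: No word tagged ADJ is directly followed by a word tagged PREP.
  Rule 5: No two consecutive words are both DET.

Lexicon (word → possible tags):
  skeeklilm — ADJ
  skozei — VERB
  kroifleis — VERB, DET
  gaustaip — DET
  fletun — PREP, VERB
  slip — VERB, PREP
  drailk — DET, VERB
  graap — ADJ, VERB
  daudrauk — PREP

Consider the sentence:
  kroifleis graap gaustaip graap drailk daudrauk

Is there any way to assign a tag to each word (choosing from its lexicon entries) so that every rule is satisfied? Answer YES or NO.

YES

Candidates per position — 1:kroifleis {VERB,DET}; 2:graap {ADJ,VERB}; 3:gaustaip {DET}; 4:graap {ADJ,VERB}; 5:drailk {DET,VERB}; 6:daudrauk {PREP}.
One satisfying assignment: DET ADJ DET VERB DET PREP.
Rule-by-rule: rule 1 ✓; rule 2 ✓; rule 3 ✓; rule 4 ✓; rule 5 ✓.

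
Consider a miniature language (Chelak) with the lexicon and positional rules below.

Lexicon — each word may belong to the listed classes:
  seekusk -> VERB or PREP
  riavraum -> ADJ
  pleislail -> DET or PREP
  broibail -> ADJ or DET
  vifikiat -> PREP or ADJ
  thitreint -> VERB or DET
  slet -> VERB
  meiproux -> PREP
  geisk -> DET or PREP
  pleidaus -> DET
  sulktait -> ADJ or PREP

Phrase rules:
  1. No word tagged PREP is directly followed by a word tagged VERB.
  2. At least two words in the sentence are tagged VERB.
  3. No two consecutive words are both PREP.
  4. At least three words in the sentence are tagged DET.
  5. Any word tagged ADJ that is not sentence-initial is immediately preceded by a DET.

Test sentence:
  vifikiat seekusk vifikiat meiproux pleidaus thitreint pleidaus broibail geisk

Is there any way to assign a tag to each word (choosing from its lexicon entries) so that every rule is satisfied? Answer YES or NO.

Candidates per position — 1:vifikiat {PREP,ADJ}; 2:seekusk {VERB,PREP}; 3:vifikiat {PREP,ADJ}; 4:meiproux {PREP}; 5:pleidaus {DET}; 6:thitreint {VERB,DET}; 7:pleidaus {DET}; 8:broibail {ADJ,DET}; 9:geisk {DET,PREP}.
Every candidate sequence violates at least one rule; no consistent tagging exists.

NO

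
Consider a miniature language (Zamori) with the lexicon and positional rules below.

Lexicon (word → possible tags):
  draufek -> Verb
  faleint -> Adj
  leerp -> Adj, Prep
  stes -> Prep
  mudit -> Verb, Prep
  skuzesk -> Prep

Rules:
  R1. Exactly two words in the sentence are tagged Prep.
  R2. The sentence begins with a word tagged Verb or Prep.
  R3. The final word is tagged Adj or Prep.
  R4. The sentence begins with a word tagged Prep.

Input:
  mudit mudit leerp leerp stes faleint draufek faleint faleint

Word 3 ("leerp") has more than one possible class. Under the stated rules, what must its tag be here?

Adj

Candidates per position — 1:mudit {Verb,Prep}; 2:mudit {Verb,Prep}; 3:leerp {Adj,Prep}; 4:leerp {Adj,Prep}; 5:stes {Prep}; 6:faleint {Adj}; 7:draufek {Verb}; 8:faleint {Adj}; 9:faleint {Adj}.
Position 1: tagging it Verb would leave rule 4 unsatisfiable, so it must be Prep.
Position 2: tagging it Prep would leave rule 1 unsatisfiable, so it must be Verb.
Position 3: tagging it Prep would leave rule 1 unsatisfiable, so it must be Adj.
Position 4: tagging it Prep would leave rule 1 unsatisfiable, so it must be Adj.
The only consistent sequence is: Prep Verb Adj Adj Prep Adj Verb Adj Adj.
Rule-by-rule: rule 1 holds; rule 2 holds; rule 3 holds; rule 4 holds.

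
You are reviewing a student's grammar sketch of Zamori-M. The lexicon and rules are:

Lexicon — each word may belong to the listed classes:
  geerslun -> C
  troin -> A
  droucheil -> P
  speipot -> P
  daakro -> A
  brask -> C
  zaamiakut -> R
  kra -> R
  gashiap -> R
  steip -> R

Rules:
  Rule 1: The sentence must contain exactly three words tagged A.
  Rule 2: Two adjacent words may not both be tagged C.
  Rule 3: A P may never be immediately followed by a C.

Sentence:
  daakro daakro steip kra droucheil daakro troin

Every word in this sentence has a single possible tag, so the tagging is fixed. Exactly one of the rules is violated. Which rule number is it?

Fixed tagging: A A R R P A A.
Applying the rules: R1 fails, R2 ok, R3 ok.
Only rule 1 fails.

1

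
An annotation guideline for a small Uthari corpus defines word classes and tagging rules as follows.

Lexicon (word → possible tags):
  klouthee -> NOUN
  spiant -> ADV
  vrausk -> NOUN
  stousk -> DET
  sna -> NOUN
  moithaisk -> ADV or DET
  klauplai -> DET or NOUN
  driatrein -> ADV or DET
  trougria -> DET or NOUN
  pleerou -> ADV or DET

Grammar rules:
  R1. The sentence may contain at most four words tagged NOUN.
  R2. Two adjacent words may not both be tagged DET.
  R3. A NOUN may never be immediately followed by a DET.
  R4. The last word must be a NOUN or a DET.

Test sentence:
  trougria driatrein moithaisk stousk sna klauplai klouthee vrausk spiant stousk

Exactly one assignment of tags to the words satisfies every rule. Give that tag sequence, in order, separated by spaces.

Candidates per position — 1:trougria {DET,NOUN}; 2:driatrein {ADV,DET}; 3:moithaisk {ADV,DET}; 4:stousk {DET}; 5:sna {NOUN}; 6:klauplai {DET,NOUN}; 7:klouthee {NOUN}; 8:vrausk {NOUN}; 9:spiant {ADV}; 10:stousk {DET}.
If word 3 were DET, no tagging could satisfy rule 2; so word 3 is ADV.
If word 6 were DET, no tagging could satisfy rule 3; so word 6 is NOUN.
If word 1 were NOUN, no tagging could satisfy rule 1; so word 1 is DET.
If word 2 were DET, no tagging could satisfy rule 2; so word 2 is ADV.
The unique satisfying tagging is: DET ADV ADV DET NOUN NOUN NOUN NOUN ADV DET.
Verifying each rule — rule 1 satisfied; rule 2 satisfied; rule 3 satisfied; rule 4 satisfied.

DET ADV ADV DET NOUN NOUN NOUN NOUN ADV DET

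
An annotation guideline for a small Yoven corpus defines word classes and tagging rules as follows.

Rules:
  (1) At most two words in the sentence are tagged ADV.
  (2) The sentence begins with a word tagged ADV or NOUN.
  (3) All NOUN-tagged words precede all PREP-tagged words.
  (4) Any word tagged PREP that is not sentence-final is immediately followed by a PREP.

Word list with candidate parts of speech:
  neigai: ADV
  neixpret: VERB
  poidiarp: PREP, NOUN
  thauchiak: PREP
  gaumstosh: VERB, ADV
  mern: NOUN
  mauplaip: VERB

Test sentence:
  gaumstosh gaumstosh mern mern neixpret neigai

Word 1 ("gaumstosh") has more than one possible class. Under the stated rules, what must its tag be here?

ADV

Candidates per position — 1:gaumstosh {VERB,ADV}; 2:gaumstosh {VERB,ADV}; 3:mern {NOUN}; 4:mern {NOUN}; 5:neixpret {VERB}; 6:neigai {ADV}.
If word 1 were VERB, no tagging could satisfy rule 2; so word 1 is ADV.
If word 2 were ADV, no tagging could satisfy rule 1; so word 2 is VERB.
That leaves exactly one tagging: ADV VERB NOUN NOUN VERB ADV.
Checking: rule 1 ok; rule 2 ok; rule 3 ok; rule 4 ok.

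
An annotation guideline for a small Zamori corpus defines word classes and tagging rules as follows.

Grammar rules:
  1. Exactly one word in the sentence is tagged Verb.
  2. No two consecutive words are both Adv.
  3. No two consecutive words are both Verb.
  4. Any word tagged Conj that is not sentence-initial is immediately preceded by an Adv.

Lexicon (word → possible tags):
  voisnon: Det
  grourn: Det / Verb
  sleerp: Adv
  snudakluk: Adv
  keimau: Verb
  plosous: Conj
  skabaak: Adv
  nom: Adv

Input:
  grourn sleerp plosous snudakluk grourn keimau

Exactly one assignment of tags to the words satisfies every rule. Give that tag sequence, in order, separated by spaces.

Candidates per position — 1:grourn {Det,Verb}; 2:sleerp {Adv}; 3:plosous {Conj}; 4:snudakluk {Adv}; 5:grourn {Det,Verb}; 6:keimau {Verb}.
Word 1 cannot be Verb — rule 1 would then fail for every completion. It is Det.
Word 5 cannot be Verb — rule 1 would then fail for every completion. It is Det.
That leaves exactly one tagging: Det Adv Conj Adv Det Verb.
Verifying each rule — rule 1 satisfied; rule 2 satisfied; rule 3 satisfied; rule 4 satisfied.

Det Adv Conj Adv Det Verb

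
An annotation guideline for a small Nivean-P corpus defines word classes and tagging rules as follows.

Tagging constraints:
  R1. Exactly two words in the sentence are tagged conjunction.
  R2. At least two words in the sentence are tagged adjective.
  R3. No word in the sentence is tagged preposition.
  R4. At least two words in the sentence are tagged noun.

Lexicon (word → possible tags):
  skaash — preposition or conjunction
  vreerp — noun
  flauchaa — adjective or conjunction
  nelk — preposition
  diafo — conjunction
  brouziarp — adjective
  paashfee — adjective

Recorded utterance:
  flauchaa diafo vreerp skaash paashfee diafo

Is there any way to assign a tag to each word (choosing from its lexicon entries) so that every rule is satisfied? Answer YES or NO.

NO

Candidates per position — 1:flauchaa {adjective,conjunction}; 2:diafo {conjunction}; 3:vreerp {noun}; 4:skaash {preposition,conjunction}; 5:paashfee {adjective}; 6:diafo {conjunction}.
Rule 4 cannot be satisfied by any choice of tags from the lexicon.
So there is no consistent tagging.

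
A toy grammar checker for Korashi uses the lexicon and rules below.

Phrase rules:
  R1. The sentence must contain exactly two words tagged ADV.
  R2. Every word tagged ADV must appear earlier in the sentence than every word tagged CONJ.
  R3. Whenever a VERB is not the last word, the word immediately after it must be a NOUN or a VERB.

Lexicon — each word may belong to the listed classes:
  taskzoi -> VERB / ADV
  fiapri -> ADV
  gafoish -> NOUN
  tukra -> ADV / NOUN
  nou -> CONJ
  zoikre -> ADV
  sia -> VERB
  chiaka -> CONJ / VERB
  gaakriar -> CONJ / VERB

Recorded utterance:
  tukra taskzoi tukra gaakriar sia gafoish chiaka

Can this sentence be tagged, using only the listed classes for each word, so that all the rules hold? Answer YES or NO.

Candidates per position — 1:tukra {ADV,NOUN}; 2:taskzoi {VERB,ADV}; 3:tukra {ADV,NOUN}; 4:gaakriar {CONJ,VERB}; 5:sia {VERB}; 6:gafoish {NOUN}; 7:chiaka {CONJ,VERB}.
One satisfying assignment: ADV ADV NOUN VERB VERB NOUN VERB.
Check: rule 1 ok; rule 2 ok; rule 3 ok.

YES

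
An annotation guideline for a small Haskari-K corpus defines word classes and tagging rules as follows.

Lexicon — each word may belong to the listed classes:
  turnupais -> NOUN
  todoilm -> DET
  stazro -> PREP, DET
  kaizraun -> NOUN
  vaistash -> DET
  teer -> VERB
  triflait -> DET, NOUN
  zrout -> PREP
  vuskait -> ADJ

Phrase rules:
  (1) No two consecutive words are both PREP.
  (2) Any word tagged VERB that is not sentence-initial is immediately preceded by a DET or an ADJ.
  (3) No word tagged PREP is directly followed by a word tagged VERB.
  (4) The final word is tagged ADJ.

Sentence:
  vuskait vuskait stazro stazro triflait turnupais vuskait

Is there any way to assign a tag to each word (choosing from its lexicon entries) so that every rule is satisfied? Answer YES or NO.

YES

Candidates per position — 1:vuskait {ADJ}; 2:vuskait {ADJ}; 3:stazro {PREP,DET}; 4:stazro {PREP,DET}; 5:triflait {DET,NOUN}; 6:turnupais {NOUN}; 7:vuskait {ADJ}.
One satisfying assignment: ADJ ADJ PREP DET NOUN NOUN ADJ.
Verifying each rule — rule 1 ✓; rule 2 ✓; rule 3 ✓; rule 4 ✓.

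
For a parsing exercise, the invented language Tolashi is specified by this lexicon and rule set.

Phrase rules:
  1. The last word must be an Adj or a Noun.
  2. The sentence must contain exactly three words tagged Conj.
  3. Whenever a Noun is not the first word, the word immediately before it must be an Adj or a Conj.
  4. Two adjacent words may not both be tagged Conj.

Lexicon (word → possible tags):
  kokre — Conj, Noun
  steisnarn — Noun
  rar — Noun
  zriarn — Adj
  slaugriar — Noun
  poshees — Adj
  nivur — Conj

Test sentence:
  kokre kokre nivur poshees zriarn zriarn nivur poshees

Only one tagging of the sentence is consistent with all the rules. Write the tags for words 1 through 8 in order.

Conj Noun Conj Adj Adj Adj Conj Adj

Candidates per position — 1:kokre {Conj,Noun}; 2:kokre {Conj,Noun}; 3:nivur {Conj}; 4:poshees {Adj}; 5:zriarn {Adj}; 6:zriarn {Adj}; 7:nivur {Conj}; 8:poshees {Adj}.
Position 2: tagging it Conj would leave rule 4 unsatisfiable, so it must be Noun.
Position 1: tagging it Noun would leave rule 2 unsatisfiable, so it must be Conj.
So the tagging must be: Conj Noun Conj Adj Adj Adj Conj Adj.
Checking: rule 1 holds; rule 2 holds; rule 3 holds; rule 4 holds.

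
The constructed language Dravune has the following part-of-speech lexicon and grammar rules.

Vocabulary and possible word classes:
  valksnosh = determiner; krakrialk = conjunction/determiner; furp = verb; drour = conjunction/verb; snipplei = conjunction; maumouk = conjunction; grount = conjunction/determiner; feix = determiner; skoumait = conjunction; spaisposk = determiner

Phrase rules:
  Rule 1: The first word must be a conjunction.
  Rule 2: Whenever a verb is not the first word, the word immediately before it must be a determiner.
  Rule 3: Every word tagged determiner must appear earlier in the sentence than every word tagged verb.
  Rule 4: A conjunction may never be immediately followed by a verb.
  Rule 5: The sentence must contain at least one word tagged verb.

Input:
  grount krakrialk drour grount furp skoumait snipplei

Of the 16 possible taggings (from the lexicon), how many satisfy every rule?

2

Candidates per position — 1:grount {conjunction,determiner}; 2:krakrialk {conjunction,determiner}; 3:drour {conjunction,verb}; 4:grount {conjunction,determiner}; 5:furp {verb}; 6:skoumait {conjunction}; 7:snipplei {conjunction}.
There are 16 candidate sequences in total.
The sequences that satisfy every rule: conjunction conjunction conjunction determiner verb conjunction conjunction; conjunction determiner conjunction determiner verb conjunction conjunction.
Count = 2.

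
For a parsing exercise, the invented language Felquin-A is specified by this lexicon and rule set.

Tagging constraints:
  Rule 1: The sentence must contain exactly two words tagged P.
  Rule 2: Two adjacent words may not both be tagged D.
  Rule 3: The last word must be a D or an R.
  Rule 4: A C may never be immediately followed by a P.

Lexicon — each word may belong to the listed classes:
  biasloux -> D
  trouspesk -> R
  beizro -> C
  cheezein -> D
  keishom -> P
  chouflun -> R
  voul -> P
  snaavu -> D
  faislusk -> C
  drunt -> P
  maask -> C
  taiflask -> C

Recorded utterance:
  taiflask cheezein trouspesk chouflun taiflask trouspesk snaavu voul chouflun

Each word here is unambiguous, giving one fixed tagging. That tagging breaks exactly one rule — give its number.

Fixed tagging: C D R R C R D P R.
Applying the rules: R1 violated, R2 holds, R3 holds, R4 holds.
Only rule 1 fails.

1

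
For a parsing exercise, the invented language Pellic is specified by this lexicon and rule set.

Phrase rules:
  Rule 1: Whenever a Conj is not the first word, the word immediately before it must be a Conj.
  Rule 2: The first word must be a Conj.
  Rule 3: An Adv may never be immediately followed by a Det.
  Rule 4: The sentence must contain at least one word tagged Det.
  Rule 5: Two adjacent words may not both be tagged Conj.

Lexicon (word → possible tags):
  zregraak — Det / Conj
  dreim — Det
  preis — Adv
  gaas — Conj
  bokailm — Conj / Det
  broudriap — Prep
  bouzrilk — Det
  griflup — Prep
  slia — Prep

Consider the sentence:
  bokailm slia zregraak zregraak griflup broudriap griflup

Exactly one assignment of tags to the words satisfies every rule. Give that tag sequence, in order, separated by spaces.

Conj Prep Det Det Prep Prep Prep

Candidates per position — 1:bokailm {Conj,Det}; 2:slia {Prep}; 3:zregraak {Det,Conj}; 4:zregraak {Det,Conj}; 5:griflup {Prep}; 6:broudriap {Prep}; 7:griflup {Prep}.
Position 1: tagging it Det would leave rule 2 unsatisfiable, so it must be Conj.
Position 3: tagging it Conj would leave rule 1 unsatisfiable, so it must be Det.
Position 4: tagging it Conj would leave rule 1 unsatisfiable, so it must be Det.
The unique satisfying tagging is: Conj Prep Det Det Prep Prep Prep.
Rule-by-rule: rule 1 holds; rule 2 holds; rule 3 holds; rule 4 holds; rule 5 holds.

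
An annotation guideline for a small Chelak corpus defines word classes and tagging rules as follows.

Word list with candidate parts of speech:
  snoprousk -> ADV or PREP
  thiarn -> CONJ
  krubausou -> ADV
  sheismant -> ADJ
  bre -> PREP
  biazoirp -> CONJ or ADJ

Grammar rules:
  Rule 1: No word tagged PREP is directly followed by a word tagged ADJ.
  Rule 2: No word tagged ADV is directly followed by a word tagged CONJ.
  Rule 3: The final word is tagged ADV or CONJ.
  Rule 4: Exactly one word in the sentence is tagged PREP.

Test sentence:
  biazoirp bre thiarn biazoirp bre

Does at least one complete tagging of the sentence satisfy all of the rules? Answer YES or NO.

NO

Candidates per position — 1:biazoirp {CONJ,ADJ}; 2:bre {PREP}; 3:thiarn {CONJ}; 4:biazoirp {CONJ,ADJ}; 5:bre {PREP}.
Rule 3 cannot be satisfied by any choice of tags from the lexicon.
So there is no consistent tagging.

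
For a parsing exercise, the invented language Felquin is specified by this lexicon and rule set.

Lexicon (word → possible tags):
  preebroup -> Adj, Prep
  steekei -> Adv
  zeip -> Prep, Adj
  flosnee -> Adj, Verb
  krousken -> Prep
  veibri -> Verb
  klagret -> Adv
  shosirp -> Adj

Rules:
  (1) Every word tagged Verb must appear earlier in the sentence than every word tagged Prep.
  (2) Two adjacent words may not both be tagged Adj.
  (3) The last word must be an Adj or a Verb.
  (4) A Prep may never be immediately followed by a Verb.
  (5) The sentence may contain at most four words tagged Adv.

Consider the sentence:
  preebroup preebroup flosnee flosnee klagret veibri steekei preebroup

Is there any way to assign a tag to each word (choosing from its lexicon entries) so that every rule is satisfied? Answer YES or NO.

Candidates per position — 1:preebroup {Adj,Prep}; 2:preebroup {Adj,Prep}; 3:flosnee {Adj,Verb}; 4:flosnee {Adj,Verb}; 5:klagret {Adv}; 6:veibri {Verb}; 7:steekei {Adv}; 8:preebroup {Adj,Prep}.
Every candidate sequence violates at least one rule; no consistent tagging exists.

NO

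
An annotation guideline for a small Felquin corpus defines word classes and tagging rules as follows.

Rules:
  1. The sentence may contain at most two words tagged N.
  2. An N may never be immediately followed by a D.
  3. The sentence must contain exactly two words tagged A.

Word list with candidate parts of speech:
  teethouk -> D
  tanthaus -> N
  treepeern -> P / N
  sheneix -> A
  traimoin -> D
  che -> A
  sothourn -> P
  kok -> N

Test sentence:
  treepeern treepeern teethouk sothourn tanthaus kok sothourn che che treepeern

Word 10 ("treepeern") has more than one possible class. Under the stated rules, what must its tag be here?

Candidates per position — 1:treepeern {P,N}; 2:treepeern {P,N}; 3:teethouk {D}; 4:sothourn {P}; 5:tanthaus {N}; 6:kok {N}; 7:sothourn {P}; 8:che {A}; 9:che {A}; 10:treepeern {P,N}.
Position 1: N is ruled out by rule 1; that leaves P.
Position 2: N is ruled out by rule 1; that leaves P.
Position 10: N is ruled out by rule 1; that leaves P.
The unique satisfying tagging is: P P D P N N P A A P.
Checking: rule 1 holds; rule 2 holds; rule 3 holds.

P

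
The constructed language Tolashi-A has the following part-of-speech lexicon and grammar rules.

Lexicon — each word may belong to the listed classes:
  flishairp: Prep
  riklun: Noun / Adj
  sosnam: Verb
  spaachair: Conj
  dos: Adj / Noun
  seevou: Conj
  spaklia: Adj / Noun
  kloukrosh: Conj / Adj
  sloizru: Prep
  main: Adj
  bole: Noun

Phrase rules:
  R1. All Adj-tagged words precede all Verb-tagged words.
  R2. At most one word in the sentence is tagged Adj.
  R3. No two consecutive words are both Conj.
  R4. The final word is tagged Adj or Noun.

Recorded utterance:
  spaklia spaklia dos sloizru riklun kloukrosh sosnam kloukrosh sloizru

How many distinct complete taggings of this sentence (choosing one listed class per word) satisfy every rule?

Candidates per position — 1:spaklia {Adj,Noun}; 2:spaklia {Adj,Noun}; 3:dos {Adj,Noun}; 4:sloizru {Prep}; 5:riklun {Noun,Adj}; 6:kloukrosh {Conj,Adj}; 7:sosnam {Verb}; 8:kloukrosh {Conj,Adj}; 9:sloizru {Prep}.
There are 64 candidate sequences in total.
Rule 4 cannot be satisfied by any choice of tags from the lexicon.
So there is no consistent tagging.
Count = 0.

0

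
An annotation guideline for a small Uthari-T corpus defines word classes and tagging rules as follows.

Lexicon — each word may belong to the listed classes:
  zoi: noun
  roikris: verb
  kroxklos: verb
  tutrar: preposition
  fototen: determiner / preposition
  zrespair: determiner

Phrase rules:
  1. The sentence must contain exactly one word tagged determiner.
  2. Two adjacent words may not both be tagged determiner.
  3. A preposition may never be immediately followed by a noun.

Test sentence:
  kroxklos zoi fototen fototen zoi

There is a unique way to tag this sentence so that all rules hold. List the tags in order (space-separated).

Candidates per position — 1:kroxklos {verb}; 2:zoi {noun}; 3:fototen {determiner,preposition}; 4:fototen {determiner,preposition}; 5:zoi {noun}.
Position 4: tagging it preposition would leave rule 3 unsatisfiable, so it must be determiner.
Position 3: tagging it determiner would leave rule 1 unsatisfiable, so it must be preposition.
The unique satisfying tagging is: verb noun preposition determiner noun.
Check: rule 1 ok; rule 2 ok; rule 3 ok.

verb noun preposition determiner noun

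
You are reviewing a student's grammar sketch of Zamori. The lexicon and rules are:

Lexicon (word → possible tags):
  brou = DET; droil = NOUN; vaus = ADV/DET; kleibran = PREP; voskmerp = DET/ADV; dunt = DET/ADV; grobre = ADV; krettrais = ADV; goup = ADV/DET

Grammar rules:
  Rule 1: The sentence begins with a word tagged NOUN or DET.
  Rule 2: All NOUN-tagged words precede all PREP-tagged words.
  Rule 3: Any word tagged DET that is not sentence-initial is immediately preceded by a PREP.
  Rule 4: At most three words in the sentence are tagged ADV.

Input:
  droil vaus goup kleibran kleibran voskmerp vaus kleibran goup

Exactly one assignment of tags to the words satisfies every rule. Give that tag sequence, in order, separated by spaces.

Candidates per position — 1:droil {NOUN}; 2:vaus {ADV,DET}; 3:goup {ADV,DET}; 4:kleibran {PREP}; 5:kleibran {PREP}; 6:voskmerp {DET,ADV}; 7:vaus {ADV,DET}; 8:kleibran {PREP}; 9:goup {ADV,DET}.
At position 2, choosing DET makes rule 3 impossible to satisfy; hence ADV.
At position 3, choosing DET makes rule 3 impossible to satisfy; hence ADV.
At position 7, choosing DET makes rule 3 impossible to satisfy; hence ADV.
At position 9, choosing ADV makes rule 4 impossible to satisfy; hence DET.
At position 6, choosing ADV makes rule 4 impossible to satisfy; hence DET.
The only consistent sequence is: NOUN ADV ADV PREP PREP DET ADV PREP DET.
Verifying each rule — rule 1 ✓; rule 2 ✓; rule 3 ✓; rule 4 ✓.

NOUN ADV ADV PREP PREP DET ADV PREP DET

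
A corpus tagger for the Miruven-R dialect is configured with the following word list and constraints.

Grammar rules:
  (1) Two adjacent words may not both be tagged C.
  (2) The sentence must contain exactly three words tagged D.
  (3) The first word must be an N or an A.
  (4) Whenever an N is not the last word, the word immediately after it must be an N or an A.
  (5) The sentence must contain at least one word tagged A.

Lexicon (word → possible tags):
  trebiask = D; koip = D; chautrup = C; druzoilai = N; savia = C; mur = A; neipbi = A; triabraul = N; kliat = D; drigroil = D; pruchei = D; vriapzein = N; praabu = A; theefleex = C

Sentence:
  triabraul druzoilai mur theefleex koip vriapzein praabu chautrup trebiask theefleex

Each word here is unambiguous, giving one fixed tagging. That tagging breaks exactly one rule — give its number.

Fixed tagging: N N A C D N A C D C.
Checking each rule: R1 pass, R2 fail, R3 pass, R4 pass, R5 pass.
Only rule 2 fails.

2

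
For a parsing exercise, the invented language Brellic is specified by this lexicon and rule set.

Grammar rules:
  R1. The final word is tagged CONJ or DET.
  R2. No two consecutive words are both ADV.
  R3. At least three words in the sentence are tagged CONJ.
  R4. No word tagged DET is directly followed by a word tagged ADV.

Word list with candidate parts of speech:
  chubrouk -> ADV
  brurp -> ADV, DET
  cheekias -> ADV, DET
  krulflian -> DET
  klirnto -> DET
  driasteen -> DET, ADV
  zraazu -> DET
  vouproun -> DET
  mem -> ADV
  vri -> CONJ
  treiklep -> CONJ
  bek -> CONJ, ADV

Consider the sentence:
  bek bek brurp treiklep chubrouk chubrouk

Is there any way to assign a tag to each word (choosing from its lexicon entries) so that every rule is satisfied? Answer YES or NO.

NO

Candidates per position — 1:bek {CONJ,ADV}; 2:bek {CONJ,ADV}; 3:brurp {ADV,DET}; 4:treiklep {CONJ}; 5:chubrouk {ADV}; 6:chubrouk {ADV}.
Rule 1 cannot be satisfied by any choice of tags from the lexicon.
So there is no consistent tagging.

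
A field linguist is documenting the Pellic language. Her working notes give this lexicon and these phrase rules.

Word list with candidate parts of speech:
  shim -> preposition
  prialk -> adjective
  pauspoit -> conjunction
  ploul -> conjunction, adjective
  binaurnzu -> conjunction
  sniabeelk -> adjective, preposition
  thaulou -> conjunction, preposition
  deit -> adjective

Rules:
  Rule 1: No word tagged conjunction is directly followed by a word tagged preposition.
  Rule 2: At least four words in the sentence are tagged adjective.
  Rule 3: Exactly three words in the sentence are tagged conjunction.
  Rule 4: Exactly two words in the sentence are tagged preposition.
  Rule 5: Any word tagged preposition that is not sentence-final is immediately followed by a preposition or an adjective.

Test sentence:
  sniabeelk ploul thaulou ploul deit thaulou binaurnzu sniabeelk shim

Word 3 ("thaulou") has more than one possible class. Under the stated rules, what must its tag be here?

Candidates per position — 1:sniabeelk {adjective,preposition}; 2:ploul {conjunction,adjective}; 3:thaulou {conjunction,preposition}; 4:ploul {conjunction,adjective}; 5:deit {adjective}; 6:thaulou {conjunction,preposition}; 7:binaurnzu {conjunction}; 8:sniabeelk {adjective,preposition}; 9:shim {preposition}.
Position 6: preposition is ruled out by rule 5; that leaves conjunction.
Position 8: preposition is ruled out by rule 1; that leaves adjective.
Position 3: the remaining choice is settled jointly with positions 1, 2, 4 — only conjunction at position 3 is part of a tagging that satisfies every rule.
The only consistent sequence is: preposition adjective conjunction adjective adjective conjunction conjunction adjective preposition.
Verifying each rule — rule 1 ok; rule 2 ok; rule 3 ok; rule 4 ok; rule 5 ok.

conjunction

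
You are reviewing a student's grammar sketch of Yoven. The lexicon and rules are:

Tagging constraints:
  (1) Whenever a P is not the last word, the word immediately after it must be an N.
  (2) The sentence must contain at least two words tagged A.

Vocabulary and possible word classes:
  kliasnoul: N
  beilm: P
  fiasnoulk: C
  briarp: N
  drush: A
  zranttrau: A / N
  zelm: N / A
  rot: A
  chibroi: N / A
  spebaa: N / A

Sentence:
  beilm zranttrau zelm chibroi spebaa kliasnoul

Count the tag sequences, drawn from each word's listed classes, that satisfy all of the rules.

4

Candidates per position — 1:beilm {P}; 2:zranttrau {A,N}; 3:zelm {N,A}; 4:chibroi {N,A}; 5:spebaa {N,A}; 6:kliasnoul {N}.
There are 16 candidate sequences in total.
The sequences that satisfy every rule: P N N A A N; P N A N A N; P N A A N N; P N A A A N.
Count = 4.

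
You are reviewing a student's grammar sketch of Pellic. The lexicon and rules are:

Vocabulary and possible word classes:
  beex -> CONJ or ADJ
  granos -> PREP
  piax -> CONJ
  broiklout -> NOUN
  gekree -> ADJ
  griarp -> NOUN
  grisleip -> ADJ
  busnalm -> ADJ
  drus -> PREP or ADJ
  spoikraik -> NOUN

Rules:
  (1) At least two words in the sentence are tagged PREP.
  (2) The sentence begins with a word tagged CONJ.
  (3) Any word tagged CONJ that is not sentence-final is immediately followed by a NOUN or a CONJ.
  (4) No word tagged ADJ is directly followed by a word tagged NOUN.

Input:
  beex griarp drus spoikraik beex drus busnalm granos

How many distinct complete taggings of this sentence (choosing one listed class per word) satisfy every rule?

2

Candidates per position — 1:beex {CONJ,ADJ}; 2:griarp {NOUN}; 3:drus {PREP,ADJ}; 4:spoikraik {NOUN}; 5:beex {CONJ,ADJ}; 6:drus {PREP,ADJ}; 7:busnalm {ADJ}; 8:granos {PREP}.
There are 16 candidate sequences in total.
The sequences that satisfy every rule: CONJ NOUN PREP NOUN ADJ PREP ADJ PREP; CONJ NOUN PREP NOUN ADJ ADJ ADJ PREP.
Count = 2.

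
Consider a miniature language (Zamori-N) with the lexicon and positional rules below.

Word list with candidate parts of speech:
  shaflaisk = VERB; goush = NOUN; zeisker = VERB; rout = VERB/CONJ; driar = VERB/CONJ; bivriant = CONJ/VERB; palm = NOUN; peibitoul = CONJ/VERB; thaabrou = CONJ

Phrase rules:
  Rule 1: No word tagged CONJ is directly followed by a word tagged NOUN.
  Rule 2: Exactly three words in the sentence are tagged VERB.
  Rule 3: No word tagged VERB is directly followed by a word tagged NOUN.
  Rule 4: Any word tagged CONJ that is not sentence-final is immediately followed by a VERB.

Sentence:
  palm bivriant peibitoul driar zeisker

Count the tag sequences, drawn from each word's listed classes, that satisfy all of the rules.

Candidates per position — 1:palm {NOUN}; 2:bivriant {CONJ,VERB}; 3:peibitoul {CONJ,VERB}; 4:driar {VERB,CONJ}; 5:zeisker {VERB}.
There are 8 candidate sequences in total.
The sequences that satisfy every rule: NOUN CONJ VERB VERB VERB; NOUN VERB CONJ VERB VERB; NOUN VERB VERB CONJ VERB.
Count = 3.

3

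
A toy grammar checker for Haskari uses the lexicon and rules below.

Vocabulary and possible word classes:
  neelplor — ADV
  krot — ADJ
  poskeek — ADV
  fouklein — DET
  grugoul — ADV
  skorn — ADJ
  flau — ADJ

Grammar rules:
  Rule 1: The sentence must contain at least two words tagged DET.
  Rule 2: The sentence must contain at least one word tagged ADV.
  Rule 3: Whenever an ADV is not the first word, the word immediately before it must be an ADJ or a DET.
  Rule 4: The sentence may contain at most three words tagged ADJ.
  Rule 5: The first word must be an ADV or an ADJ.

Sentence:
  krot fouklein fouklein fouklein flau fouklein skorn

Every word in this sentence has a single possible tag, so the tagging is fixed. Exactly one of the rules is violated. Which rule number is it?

2

Fixed tagging: ADJ DET DET DET ADJ DET ADJ.
Applying the rules: R1 ✓, R2 ✗, R3 ✓, R4 ✓, R5 ✓.
Only rule 2 fails.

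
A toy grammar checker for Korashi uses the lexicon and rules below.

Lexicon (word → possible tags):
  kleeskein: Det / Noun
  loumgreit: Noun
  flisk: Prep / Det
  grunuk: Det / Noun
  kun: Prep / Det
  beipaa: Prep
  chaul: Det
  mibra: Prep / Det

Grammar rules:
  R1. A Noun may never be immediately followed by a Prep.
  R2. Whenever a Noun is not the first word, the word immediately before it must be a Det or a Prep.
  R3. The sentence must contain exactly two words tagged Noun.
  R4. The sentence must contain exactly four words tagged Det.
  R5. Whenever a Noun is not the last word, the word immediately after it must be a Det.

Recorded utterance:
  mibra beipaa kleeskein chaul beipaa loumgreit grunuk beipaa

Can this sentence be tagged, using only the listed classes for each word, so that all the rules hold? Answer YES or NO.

Candidates per position — 1:mibra {Prep,Det}; 2:beipaa {Prep}; 3:kleeskein {Det,Noun}; 4:chaul {Det}; 5:beipaa {Prep}; 6:loumgreit {Noun}; 7:grunuk {Det,Noun}; 8:beipaa {Prep}.
Every candidate sequence violates at least one rule; no consistent tagging exists.

NO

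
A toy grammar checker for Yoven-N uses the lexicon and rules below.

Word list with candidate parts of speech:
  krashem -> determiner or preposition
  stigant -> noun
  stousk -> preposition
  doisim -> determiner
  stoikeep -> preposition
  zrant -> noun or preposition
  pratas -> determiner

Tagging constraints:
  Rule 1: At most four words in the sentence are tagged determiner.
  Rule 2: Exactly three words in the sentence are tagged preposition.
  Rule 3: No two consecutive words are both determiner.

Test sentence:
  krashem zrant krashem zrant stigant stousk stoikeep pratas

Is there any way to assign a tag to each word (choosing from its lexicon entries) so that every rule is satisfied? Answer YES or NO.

Candidates per position — 1:krashem {determiner,preposition}; 2:zrant {noun,preposition}; 3:krashem {determiner,preposition}; 4:zrant {noun,preposition}; 5:stigant {noun}; 6:stousk {preposition}; 7:stoikeep {preposition}; 8:pratas {determiner}.
One satisfying assignment: preposition noun determiner noun noun preposition preposition determiner.
Checking: rule 1 ok; rule 2 ok; rule 3 ok.

YES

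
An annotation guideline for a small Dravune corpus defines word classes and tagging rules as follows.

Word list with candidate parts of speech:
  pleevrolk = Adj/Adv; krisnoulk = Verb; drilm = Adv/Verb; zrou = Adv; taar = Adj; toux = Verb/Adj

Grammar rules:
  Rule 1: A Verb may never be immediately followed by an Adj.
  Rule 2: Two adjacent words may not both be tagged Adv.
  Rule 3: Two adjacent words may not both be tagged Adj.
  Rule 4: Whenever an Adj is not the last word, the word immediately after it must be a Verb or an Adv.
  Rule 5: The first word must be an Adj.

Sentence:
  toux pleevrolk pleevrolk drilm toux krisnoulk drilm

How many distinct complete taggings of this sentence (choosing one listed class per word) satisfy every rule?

6

Candidates per position — 1:toux {Verb,Adj}; 2:pleevrolk {Adj,Adv}; 3:pleevrolk {Adj,Adv}; 4:drilm {Adv,Verb}; 5:toux {Verb,Adj}; 6:krisnoulk {Verb}; 7:drilm {Adv,Verb}.
There are 64 candidate sequences in total.
Checking each against the rules leaves 6 sequences.
Count = 6.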